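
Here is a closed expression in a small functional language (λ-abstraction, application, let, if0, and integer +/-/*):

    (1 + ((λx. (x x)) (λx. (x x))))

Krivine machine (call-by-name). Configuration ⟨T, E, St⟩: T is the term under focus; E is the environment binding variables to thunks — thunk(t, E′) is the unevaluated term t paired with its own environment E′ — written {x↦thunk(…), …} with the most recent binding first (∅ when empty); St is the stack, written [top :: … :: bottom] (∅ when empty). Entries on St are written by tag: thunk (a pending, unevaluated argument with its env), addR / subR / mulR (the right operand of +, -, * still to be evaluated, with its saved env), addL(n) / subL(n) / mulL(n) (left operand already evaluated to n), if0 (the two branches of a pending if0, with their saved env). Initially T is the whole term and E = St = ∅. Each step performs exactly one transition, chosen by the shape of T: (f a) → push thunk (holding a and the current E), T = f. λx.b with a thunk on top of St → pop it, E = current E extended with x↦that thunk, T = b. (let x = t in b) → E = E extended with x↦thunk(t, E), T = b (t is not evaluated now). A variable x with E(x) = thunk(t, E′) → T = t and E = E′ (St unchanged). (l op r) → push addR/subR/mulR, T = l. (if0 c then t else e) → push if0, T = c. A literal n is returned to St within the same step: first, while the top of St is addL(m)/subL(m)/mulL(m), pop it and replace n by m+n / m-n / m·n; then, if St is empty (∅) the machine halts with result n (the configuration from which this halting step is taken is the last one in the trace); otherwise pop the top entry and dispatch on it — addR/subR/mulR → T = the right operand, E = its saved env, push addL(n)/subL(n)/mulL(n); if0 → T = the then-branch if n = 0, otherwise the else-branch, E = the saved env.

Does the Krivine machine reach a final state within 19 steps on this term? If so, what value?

step 0: [T=(1 + ((λx. (x x)) (λx. (x x)))) | E=∅ | St=∅]
step 1: [T=1 | E=∅ | St=[addR]]
step 2: [T=((λx. (x x)) (λx. (x x))) | E=∅ | St=[addL(1)]]
step 3: [T=(λx. (x x)) | E=∅ | St=[thunk :: addL(1)]]
step 4: [T=(x x) | E={x↦thunk((λx. (x x)), ∅)} | St=[addL(1)]]
step 5: [T=x | E={x↦thunk((λx. (x x)), ∅)} | St=[thunk :: addL(1)]]
step 6: [T=(λx. (x x)) | E=∅ | St=[thunk :: addL(1)]]
step 7: [T=(x x) | E={x↦thunk(x, {x↦thunk((λx. (x x)), ∅)})} | St=[addL(1)]]
step 8: [T=x | E={x↦thunk(x, {x↦thunk((λx. (x x)), ∅)})} | St=[thunk :: addL(1)]]
step 9: [T=x | E={x↦thunk((λx. (x x)), ∅)} | St=[thunk :: addL(1)]]
step 10: [T=(λx. (x x)) | E=∅ | St=[thunk :: addL(1)]]
step 11: [T=(x x) | E={x↦thunk(x, {x↦thunk(x, {x↦thunk((λx. (x x)), ∅)})})} | St=[addL(1)]]
step 12: [T=x | E={x↦thunk(x, {x↦thunk(x, {x↦thunk((λx. (x x)), ∅)})})} | St=[thunk :: addL(1)]]
step 13: [T=x | E={x↦thunk(x, {x↦thunk((λx. (x x)), ∅)})} | St=[thunk :: addL(1)]]
step 14: [T=x | E={x↦thunk((λx. (x x)), ∅)} | St=[thunk :: addL(1)]]
step 15: [T=(λx. (x x)) | E=∅ | St=[thunk :: addL(1)]]
step 16: [T=(x x) | E={x↦thunk(x, {x↦thunk(x, {x↦thunk(x, {x↦thunk((λx. (x x)), ∅)})})})} | St=[addL(1)]]
step 17: [T=x | E={x↦thunk(x, {x↦thunk(x, {x↦thunk(x, {x↦thunk((λx. (x x)), ∅)})})})} | St=[thunk :: addL(1)]]
step 18: [T=x | E={x↦thunk(x, {x↦thunk(x, {x↦thunk((λx. (x x)), ∅)})})} | St=[thunk :: addL(1)]]
step 19: [T=x | E={x↦thunk(x, {x↦thunk((λx. (x x)), ∅)})} | St=[thunk :: addL(1)]]
→ 19 transitions taken and the configuration is still not final: no result within 19 steps

Answer: DIVERGES (no final state within 19 steps)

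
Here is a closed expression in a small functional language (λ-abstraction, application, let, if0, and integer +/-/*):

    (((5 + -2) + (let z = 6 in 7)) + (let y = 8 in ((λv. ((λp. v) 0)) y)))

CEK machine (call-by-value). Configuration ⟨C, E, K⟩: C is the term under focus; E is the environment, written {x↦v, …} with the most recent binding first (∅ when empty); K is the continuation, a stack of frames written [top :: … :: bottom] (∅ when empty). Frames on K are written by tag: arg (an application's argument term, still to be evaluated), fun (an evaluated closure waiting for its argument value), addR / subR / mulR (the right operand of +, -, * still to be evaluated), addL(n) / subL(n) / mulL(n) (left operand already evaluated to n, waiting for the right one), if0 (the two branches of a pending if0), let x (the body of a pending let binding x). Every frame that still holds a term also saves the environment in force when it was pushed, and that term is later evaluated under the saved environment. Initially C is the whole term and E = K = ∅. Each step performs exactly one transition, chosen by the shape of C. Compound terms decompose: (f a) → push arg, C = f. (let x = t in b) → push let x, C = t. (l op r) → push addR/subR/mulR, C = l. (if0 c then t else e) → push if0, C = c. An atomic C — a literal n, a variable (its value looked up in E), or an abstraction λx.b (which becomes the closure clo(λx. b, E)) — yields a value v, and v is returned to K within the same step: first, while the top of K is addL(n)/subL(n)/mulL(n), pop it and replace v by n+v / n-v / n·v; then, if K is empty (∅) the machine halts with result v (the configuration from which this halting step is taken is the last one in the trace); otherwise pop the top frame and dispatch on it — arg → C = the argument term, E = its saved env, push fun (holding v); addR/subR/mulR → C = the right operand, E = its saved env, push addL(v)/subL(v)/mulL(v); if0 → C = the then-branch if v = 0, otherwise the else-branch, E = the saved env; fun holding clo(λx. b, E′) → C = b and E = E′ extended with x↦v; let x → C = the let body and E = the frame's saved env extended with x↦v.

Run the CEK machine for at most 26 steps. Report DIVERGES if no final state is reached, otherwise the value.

Answer: 18

Execution trace:
[0] [C=(((5 + -2) + (let z = 6 in 7)) + (let y = 8 in ((λv. ((λp. v) 0)) y))) | E=∅ | K=∅]
[1] [C=((5 + -2) + (let z = 6 in 7)) | E=∅ | K=[addR]]
[2] [C=(5 + -2) | E=∅ | K=[addR :: addR]]
[3] [C=5 | E=∅ | K=[addR :: addR :: addR]]
[4] [C=-2 | E=∅ | K=[addL(5) :: addR :: addR]]
[5] [C=(let z = 6 in 7) | E=∅ | K=[addL(3) :: addR]]
[6] [C=6 | E=∅ | K=[let z :: addL(3) :: addR]]
[7] [C=7 | E={z↦6} | K=[addL(3) :: addR]]
[8] [C=(let y = 8 in ((λv. ((λp. v) 0)) y)) | E=∅ | K=[addL(10)]]
[9] [C=8 | E=∅ | K=[let y :: addL(10)]]
[10] [C=((λv. ((λp. v) 0)) y) | E={y↦8} | K=[addL(10)]]
[11] [C=(λv. ((λp. v) 0)) | E={y↦8} | K=[arg :: addL(10)]]
[12] [C=y | E={y↦8} | K=[fun :: addL(10)]]
[13] [C=((λp. v) 0) | E={v↦8, y↦8} | K=[addL(10)]]
[14] [C=(λp. v) | E={v↦8, y↦8} | K=[arg :: addL(10)]]
[15] [C=0 | E={v↦8, y↦8} | K=[fun :: addL(10)]]
[16] [C=v | E={p↦0, v↦8, y↦8} | K=[addL(10)]]
→ final value 18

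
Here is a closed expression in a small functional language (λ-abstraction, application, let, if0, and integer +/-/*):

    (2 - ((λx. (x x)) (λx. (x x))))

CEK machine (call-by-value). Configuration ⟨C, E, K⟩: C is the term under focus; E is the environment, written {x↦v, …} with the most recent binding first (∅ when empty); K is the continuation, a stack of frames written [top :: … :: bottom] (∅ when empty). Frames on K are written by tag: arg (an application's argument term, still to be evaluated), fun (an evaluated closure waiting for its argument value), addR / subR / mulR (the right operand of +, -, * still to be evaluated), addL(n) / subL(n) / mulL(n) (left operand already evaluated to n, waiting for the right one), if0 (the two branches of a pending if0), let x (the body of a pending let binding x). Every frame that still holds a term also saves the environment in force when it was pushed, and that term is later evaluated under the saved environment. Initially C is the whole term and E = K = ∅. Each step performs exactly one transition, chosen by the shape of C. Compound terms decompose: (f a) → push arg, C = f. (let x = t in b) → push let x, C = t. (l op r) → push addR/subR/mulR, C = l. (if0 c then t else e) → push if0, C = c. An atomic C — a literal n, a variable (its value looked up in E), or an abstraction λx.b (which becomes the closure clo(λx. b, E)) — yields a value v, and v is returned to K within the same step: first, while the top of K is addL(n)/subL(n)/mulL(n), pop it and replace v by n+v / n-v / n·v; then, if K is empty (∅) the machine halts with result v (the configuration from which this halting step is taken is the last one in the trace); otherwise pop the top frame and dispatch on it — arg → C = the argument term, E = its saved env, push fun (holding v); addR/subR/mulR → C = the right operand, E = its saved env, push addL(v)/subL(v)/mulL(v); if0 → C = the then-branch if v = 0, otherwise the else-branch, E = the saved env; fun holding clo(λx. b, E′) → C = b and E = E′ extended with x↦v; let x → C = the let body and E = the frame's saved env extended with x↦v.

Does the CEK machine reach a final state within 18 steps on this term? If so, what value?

Answer: DIVERGES (no final state within 18 steps)

Execution trace:
[0] ⟨C=(2 - ((λx. (x x)) (λx. (x x)))); E=∅; K=∅⟩
[1] ⟨C=2; E=∅; K=[subR]⟩
[2] ⟨C=((λx. (x x)) (λx. (x x))); E=∅; K=[subL(2)]⟩
[3] ⟨C=(λx. (x x)); E=∅; K=[arg :: subL(2)]⟩
[4] ⟨C=(λx. (x x)); E=∅; K=[fun :: subL(2)]⟩
[5] ⟨C=(x x); E={x↦clo(λx. (x x), ∅)}; K=[subL(2)]⟩
[6] ⟨C=x; E={x↦clo(λx. (x x), ∅)}; K=[arg :: subL(2)]⟩
[7] ⟨C=x; E={x↦clo(λx. (x x), ∅)}; K=[fun :: subL(2)]⟩
… configuration repeats with period 3 (steps 5–7 recur indefinitely) …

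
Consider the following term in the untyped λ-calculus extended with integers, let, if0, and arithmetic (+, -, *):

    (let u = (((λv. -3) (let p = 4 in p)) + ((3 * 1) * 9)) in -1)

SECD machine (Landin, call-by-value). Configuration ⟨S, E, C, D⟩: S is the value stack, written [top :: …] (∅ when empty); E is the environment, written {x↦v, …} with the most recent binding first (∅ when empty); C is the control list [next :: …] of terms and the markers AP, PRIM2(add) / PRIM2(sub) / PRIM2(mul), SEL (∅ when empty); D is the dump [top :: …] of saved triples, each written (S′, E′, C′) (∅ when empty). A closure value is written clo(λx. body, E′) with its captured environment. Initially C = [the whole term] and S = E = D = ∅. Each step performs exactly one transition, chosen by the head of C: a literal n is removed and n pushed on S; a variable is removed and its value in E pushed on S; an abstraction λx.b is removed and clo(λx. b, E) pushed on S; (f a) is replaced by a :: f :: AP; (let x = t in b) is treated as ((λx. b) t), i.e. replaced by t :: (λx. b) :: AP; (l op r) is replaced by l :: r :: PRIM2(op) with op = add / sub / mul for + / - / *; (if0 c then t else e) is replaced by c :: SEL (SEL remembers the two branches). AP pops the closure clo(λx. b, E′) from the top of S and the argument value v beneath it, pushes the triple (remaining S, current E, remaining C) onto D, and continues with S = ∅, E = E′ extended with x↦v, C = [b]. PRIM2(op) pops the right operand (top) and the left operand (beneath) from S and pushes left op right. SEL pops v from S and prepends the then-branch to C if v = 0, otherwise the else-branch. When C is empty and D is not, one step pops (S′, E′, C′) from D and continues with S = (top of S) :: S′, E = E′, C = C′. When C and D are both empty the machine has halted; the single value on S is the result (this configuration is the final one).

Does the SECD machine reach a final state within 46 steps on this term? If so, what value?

0. [S=∅ | E=∅ | C=[(let u = (((λv. -3) (let p = 4 in p)) + ((3 * 1) * 9)) in -1)] | D=∅]
1. [S=∅ | E=∅ | C=[(((λv. -3) (let p = 4 in p)) + ((3 * 1) * 9)) :: (λu. -1) :: AP] | D=∅]
2. [S=∅ | E=∅ | C=[((λv. -3) (let p = 4 in p)) :: ((3 * 1) * 9) :: PRIM2(add) :: (λu. -1) :: AP] | D=∅]
3. [S=∅ | E=∅ | C=[(let p = 4 in p) :: (λv. -3) :: AP :: ((3 * 1) * 9) :: PRIM2(add) :: (λu. -1) :: AP] | D=∅]
4. [S=∅ | E=∅ | C=[4 :: (λp. p) :: AP :: (λv. -3) :: AP :: ((3 * 1) * 9) :: PRIM2(add) :: (λu. -1) :: AP] | D=∅]
5. [S=[4] | E=∅ | C=[(λp. p) :: AP :: (λv. -3) :: AP :: ((3 * 1) * 9) :: PRIM2(add) :: (λu. -1) :: AP] | D=∅]
6. [S=[clo(λp. p, ∅) :: 4] | E=∅ | C=[AP :: (λv. -3) :: AP :: ((3 * 1) * 9) :: PRIM2(add) :: (λu. -1) :: AP] | D=∅]
7. [S=∅ | E={p↦4} | C=[p] | D=[(∅, ∅, [(λv. -3) :: AP :: ((3 * 1) * 9) :: PRIM2(add) :: (λu. -1) :: AP])]]
8. [S=[4] | E={p↦4} | C=∅ | D=[(∅, ∅, [(λv. -3) :: AP :: ((3 * 1) * 9) :: PRIM2(add) :: (λu. -1) :: AP])]]
9. [S=[4] | E=∅ | C=[(λv. -3) :: AP :: ((3 * 1) * 9) :: PRIM2(add) :: (λu. -1) :: AP] | D=∅]
10. [S=[clo(λv. -3, ∅) :: 4] | E=∅ | C=[AP :: ((3 * 1) * 9) :: PRIM2(add) :: (λu. -1) :: AP] | D=∅]
11. [S=∅ | E={v↦4} | C=[-3] | D=[(∅, ∅, [((3 * 1) * 9) :: PRIM2(add) :: (λu. -1) :: AP])]]
12. [S=[-3] | E={v↦4} | C=∅ | D=[(∅, ∅, [((3 * 1) * 9) :: PRIM2(add) :: (λu. -1) :: AP])]]
13. [S=[-3] | E=∅ | C=[((3 * 1) * 9) :: PRIM2(add) :: (λu. -1) :: AP] | D=∅]
14. [S=[-3] | E=∅ | C=[(3 * 1) :: 9 :: PRIM2(mul) :: PRIM2(add) :: (λu. -1) :: AP] | D=∅]
15. [S=[-3] | E=∅ | C=[3 :: 1 :: PRIM2(mul) :: 9 :: PRIM2(mul) :: PRIM2(add) :: (λu. -1) :: AP] | D=∅]
16. [S=[3 :: -3] | E=∅ | C=[1 :: PRIM2(mul) :: 9 :: PRIM2(mul) :: PRIM2(add) :: (λu. -1) :: AP] | D=∅]
17. [S=[1 :: 3 :: -3] | E=∅ | C=[PRIM2(mul) :: 9 :: PRIM2(mul) :: PRIM2(add) :: (λu. -1) :: AP] | D=∅]
18. [S=[3 :: -3] | E=∅ | C=[9 :: PRIM2(mul) :: PRIM2(add) :: (λu. -1) :: AP] | D=∅]
19. [S=[9 :: 3 :: -3] | E=∅ | C=[PRIM2(mul) :: PRIM2(add) :: (λu. -1) :: AP] | D=∅]
20. [S=[27 :: -3] | E=∅ | C=[PRIM2(add) :: (λu. -1) :: AP] | D=∅]
21. [S=[24] | E=∅ | C=[(λu. -1) :: AP] | D=∅]
22. [S=[clo(λu. -1, ∅) :: 24] | E=∅ | C=[AP] | D=∅]
23. [S=∅ | E={u↦24} | C=[-1] | D=[(∅, ∅, ∅)]]
24. [S=[-1] | E={u↦24} | C=∅ | D=[(∅, ∅, ∅)]]
25. [S=[-1] | E=∅ | C=∅ | D=∅]
→ final value -1

Answer: -1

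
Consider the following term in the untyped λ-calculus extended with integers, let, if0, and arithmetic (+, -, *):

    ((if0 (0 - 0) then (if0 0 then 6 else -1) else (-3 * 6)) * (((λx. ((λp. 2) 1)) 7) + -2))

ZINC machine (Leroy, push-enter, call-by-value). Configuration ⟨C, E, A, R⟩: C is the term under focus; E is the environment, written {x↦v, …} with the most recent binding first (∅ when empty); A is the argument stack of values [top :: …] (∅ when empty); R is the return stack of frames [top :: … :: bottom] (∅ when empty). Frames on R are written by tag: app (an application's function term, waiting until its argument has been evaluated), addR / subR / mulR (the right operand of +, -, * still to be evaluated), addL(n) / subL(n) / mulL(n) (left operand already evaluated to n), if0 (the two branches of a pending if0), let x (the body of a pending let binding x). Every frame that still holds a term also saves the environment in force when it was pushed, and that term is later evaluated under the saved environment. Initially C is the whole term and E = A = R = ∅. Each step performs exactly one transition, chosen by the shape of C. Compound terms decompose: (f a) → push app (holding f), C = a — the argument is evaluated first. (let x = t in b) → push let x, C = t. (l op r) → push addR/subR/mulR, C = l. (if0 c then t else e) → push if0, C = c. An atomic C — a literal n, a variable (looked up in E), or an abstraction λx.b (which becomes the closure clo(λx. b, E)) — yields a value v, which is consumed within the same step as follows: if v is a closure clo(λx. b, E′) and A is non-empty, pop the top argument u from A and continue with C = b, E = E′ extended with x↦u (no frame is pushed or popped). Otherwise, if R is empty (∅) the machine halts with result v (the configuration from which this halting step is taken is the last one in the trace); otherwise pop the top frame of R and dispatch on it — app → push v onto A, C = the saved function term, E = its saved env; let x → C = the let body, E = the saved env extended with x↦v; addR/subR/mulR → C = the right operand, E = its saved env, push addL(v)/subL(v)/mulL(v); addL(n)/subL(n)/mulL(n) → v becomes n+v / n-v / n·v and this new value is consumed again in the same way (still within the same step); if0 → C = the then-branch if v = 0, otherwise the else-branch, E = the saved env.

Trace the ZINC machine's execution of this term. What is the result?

Answer: 0

Execution trace:
[0] <C=((if0 (0 - 0) then (if0 0 then 6 else -1) else (-3 * 6)) * (((λx. ((λp. 2) 1)) 7) + -2)), E=∅, A=∅, R=∅>
[1] <C=(if0 (0 - 0) then (if0 0 then 6 else -1) else (-3 * 6)), E=∅, A=∅, R=[mulR]>
[2] <C=(0 - 0), E=∅, A=∅, R=[if0 :: mulR]>
[3] <C=0, E=∅, A=∅, R=[subR :: if0 :: mulR]>
[4] <C=0, E=∅, A=∅, R=[subL(0) :: if0 :: mulR]>
[5] <C=(if0 0 then 6 else -1), E=∅, A=∅, R=[mulR]>
[6] <C=0, E=∅, A=∅, R=[if0 :: mulR]>
[7] <C=6, E=∅, A=∅, R=[mulR]>
[8] <C=(((λx. ((λp. 2) 1)) 7) + -2), E=∅, A=∅, R=[mulL(6)]>
[9] <C=((λx. ((λp. 2) 1)) 7), E=∅, A=∅, R=[addR :: mulL(6)]>
[10] <C=7, E=∅, A=∅, R=[app :: addR :: mulL(6)]>
[11] <C=(λx. ((λp. 2) 1)), E=∅, A=[7], R=[addR :: mulL(6)]>
[12] <C=((λp. 2) 1), E={x↦7}, A=∅, R=[addR :: mulL(6)]>
[13] <C=1, E={x↦7}, A=∅, R=[app :: addR :: mulL(6)]>
[14] <C=(λp. 2), E={x↦7}, A=[1], R=[addR :: mulL(6)]>
[15] <C=2, E={p↦1, x↦7}, A=∅, R=[addR :: mulL(6)]>
[16] <C=-2, E=∅, A=∅, R=[addL(2) :: mulL(6)]>
→ final value 0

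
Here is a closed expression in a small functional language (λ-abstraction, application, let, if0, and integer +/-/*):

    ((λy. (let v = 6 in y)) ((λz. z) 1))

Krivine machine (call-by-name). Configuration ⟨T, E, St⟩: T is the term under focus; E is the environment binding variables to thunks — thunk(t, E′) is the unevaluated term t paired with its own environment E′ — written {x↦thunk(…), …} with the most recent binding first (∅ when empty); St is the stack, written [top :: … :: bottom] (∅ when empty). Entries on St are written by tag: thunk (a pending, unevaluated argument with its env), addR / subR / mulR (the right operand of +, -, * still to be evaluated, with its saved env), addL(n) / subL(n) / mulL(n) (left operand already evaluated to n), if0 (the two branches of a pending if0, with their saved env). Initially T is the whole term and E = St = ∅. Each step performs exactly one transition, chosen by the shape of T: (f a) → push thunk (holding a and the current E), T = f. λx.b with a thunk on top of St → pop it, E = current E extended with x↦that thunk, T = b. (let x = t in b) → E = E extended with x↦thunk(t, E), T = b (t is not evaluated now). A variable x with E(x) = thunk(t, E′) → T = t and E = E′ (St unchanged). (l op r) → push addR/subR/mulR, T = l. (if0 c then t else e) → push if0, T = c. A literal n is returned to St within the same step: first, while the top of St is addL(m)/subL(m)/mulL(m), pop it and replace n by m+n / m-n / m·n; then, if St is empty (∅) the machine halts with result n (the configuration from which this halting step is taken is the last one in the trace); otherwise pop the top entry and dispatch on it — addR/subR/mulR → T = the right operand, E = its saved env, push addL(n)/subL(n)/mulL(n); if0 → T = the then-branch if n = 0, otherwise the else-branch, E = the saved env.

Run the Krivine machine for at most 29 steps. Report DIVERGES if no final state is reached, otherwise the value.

step 0: ⟨T=((λy. (let v = 6 in y)) ((λz. z) 1)); E=∅; St=∅⟩
step 1: ⟨T=(λy. (let v = 6 in y)); E=∅; St=[thunk]⟩
step 2: ⟨T=(let v = 6 in y); E={y↦thunk(((λz. z) 1), ∅)}; St=∅⟩
step 3: ⟨T=y; E={v↦thunk(6, {y↦thunk(((λz. z) 1), ∅)}), y↦thunk(((λz. z) 1), ∅)}; St=∅⟩
step 4: ⟨T=((λz. z) 1); E=∅; St=∅⟩
step 5: ⟨T=(λz. z); E=∅; St=[thunk]⟩
step 6: ⟨T=z; E={z↦thunk(1, ∅)}; St=∅⟩
step 7: ⟨T=1; E=∅; St=∅⟩
→ final value 1

Answer: 1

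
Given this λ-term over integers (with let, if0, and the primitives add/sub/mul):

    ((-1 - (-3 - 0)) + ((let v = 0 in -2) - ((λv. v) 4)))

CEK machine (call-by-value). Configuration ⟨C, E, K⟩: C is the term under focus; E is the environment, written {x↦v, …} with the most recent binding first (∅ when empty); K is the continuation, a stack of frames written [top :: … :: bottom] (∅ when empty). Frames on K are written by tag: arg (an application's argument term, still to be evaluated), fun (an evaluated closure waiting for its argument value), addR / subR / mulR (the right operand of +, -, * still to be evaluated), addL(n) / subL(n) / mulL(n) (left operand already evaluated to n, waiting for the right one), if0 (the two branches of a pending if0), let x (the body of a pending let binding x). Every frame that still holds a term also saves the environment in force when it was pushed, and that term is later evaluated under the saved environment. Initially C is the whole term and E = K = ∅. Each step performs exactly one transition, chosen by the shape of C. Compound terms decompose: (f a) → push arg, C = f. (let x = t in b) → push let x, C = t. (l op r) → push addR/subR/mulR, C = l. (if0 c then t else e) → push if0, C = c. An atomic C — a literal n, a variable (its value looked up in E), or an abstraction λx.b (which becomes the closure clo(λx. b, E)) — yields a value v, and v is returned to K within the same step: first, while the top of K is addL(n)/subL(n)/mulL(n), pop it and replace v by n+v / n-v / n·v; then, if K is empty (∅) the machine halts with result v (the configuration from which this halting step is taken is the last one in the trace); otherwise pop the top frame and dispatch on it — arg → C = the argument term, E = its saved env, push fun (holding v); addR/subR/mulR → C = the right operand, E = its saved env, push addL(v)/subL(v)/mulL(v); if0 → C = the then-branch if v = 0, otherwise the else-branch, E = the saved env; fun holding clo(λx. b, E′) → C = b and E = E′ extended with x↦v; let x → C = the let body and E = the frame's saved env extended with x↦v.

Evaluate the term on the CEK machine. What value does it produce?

Answer: -4

Execution trace:
0. ⟨C=((-1 - (-3 - 0)) + ((let v = 0 in -2) - ((λv. v) 4))); E=∅; K=∅⟩
1. ⟨C=(-1 - (-3 - 0)); E=∅; K=[addR]⟩
2. ⟨C=-1; E=∅; K=[subR :: addR]⟩
3. ⟨C=(-3 - 0); E=∅; K=[subL(-1) :: addR]⟩
4. ⟨C=-3; E=∅; K=[subR :: subL(-1) :: addR]⟩
5. ⟨C=0; E=∅; K=[subL(-3) :: subL(-1) :: addR]⟩
6. ⟨C=((let v = 0 in -2) - ((λv. v) 4)); E=∅; K=[addL(2)]⟩
7. ⟨C=(let v = 0 in -2); E=∅; K=[subR :: addL(2)]⟩
8. ⟨C=0; E=∅; K=[let v :: subR :: addL(2)]⟩
9. ⟨C=-2; E={v↦0}; K=[subR :: addL(2)]⟩
10. ⟨C=((λv. v) 4); E=∅; K=[subL(-2) :: addL(2)]⟩
11. ⟨C=(λv. v); E=∅; K=[arg :: subL(-2) :: addL(2)]⟩
12. ⟨C=4; E=∅; K=[fun :: subL(-2) :: addL(2)]⟩
13. ⟨C=v; E={v↦4}; K=[subL(-2) :: addL(2)]⟩
→ final value -4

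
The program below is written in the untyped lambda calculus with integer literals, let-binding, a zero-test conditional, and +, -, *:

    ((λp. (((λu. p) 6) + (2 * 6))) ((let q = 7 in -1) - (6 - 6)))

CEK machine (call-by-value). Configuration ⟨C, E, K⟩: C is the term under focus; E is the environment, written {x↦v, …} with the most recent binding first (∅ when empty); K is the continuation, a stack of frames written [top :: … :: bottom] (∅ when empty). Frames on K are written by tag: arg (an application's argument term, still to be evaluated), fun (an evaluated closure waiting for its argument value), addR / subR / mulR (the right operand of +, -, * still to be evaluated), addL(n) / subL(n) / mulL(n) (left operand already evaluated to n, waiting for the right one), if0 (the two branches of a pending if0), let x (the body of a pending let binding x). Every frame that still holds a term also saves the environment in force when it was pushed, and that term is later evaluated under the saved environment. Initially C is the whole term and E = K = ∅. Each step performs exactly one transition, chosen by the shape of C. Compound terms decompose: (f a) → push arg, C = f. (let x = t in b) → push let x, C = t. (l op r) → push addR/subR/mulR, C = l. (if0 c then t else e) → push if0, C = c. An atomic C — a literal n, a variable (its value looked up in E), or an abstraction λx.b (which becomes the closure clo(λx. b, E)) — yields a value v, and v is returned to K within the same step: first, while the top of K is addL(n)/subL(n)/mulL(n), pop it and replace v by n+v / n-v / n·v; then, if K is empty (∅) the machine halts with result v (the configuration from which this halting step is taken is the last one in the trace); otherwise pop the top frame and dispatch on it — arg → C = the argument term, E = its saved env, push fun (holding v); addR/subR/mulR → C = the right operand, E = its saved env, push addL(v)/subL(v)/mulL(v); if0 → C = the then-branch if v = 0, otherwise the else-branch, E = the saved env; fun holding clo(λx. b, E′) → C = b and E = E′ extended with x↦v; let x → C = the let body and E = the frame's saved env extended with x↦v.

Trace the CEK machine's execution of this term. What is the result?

t=0: ⟨C=((λp. (((λu. p) 6) + (2 * 6))) ((let q = 7 in -1) - (6 - 6))); E=∅; K=∅⟩
t=1: ⟨C=(λp. (((λu. p) 6) + (2 * 6))); E=∅; K=[arg]⟩
t=2: ⟨C=((let q = 7 in -1) - (6 - 6)); E=∅; K=[fun]⟩
t=3: ⟨C=(let q = 7 in -1); E=∅; K=[subR :: fun]⟩
t=4: ⟨C=7; E=∅; K=[let q :: subR :: fun]⟩
t=5: ⟨C=-1; E={q↦7}; K=[subR :: fun]⟩
t=6: ⟨C=(6 - 6); E=∅; K=[subL(-1) :: fun]⟩
t=7: ⟨C=6; E=∅; K=[subR :: subL(-1) :: fun]⟩
t=8: ⟨C=6; E=∅; K=[subL(6) :: subL(-1) :: fun]⟩
t=9: ⟨C=(((λu. p) 6) + (2 * 6)); E={p↦-1}; K=∅⟩
t=10: ⟨C=((λu. p) 6); E={p↦-1}; K=[addR]⟩
t=11: ⟨C=(λu. p); E={p↦-1}; K=[arg :: addR]⟩
t=12: ⟨C=6; E={p↦-1}; K=[fun :: addR]⟩
t=13: ⟨C=p; E={u↦6, p↦-1}; K=[addR]⟩
t=14: ⟨C=(2 * 6); E={p↦-1}; K=[addL(-1)]⟩
t=15: ⟨C=2; E={p↦-1}; K=[mulR :: addL(-1)]⟩
t=16: ⟨C=6; E={p↦-1}; K=[mulL(2) :: addL(-1)]⟩
→ final value 11

Answer: 11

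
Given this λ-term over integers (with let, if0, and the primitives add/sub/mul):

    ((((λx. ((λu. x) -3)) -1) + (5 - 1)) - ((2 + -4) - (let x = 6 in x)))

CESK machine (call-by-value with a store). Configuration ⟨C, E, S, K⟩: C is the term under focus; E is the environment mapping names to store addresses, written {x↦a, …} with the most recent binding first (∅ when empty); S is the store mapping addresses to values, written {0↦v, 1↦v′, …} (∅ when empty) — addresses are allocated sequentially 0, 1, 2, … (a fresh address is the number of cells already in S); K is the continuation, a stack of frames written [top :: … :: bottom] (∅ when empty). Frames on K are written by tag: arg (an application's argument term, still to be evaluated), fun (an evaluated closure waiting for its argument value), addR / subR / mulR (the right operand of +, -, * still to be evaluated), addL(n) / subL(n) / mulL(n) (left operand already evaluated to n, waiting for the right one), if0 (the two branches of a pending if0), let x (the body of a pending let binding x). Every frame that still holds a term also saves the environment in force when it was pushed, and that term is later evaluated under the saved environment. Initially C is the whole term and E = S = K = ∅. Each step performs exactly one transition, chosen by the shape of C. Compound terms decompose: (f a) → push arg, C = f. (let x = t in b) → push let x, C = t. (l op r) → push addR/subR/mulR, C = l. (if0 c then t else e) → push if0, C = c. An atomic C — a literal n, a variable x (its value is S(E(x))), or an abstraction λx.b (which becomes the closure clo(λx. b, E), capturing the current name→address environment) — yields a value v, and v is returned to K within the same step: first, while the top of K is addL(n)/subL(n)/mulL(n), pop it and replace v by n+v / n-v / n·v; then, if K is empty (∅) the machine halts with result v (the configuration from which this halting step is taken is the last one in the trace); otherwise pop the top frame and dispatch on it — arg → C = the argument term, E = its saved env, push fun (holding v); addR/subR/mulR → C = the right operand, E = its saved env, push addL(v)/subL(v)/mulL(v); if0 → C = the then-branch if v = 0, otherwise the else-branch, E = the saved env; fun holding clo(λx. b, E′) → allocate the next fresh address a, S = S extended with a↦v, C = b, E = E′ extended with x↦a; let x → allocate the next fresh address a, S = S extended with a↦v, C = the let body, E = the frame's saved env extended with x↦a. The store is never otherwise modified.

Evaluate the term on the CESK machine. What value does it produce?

0. [C=((((λx. ((λu. x) -3)) -1) + (5 - 1)) - ((2 + -4) - (let x = 6 in x))) | E=∅ | S=∅ | K=∅]
1. [C=(((λx. ((λu. x) -3)) -1) + (5 - 1)) | E=∅ | S=∅ | K=[subR]]
2. [C=((λx. ((λu. x) -3)) -1) | E=∅ | S=∅ | K=[addR :: subR]]
3. [C=(λx. ((λu. x) -3)) | E=∅ | S=∅ | K=[arg :: addR :: subR]]
4. [C=-1 | E=∅ | S=∅ | K=[fun :: addR :: subR]]
5. [C=((λu. x) -3) | E={x↦0} | S={0↦-1} | K=[addR :: subR]]
6. [C=(λu. x) | E={x↦0} | S={0↦-1} | K=[arg :: addR :: subR]]
7. [C=-3 | E={x↦0} | S={0↦-1} | K=[fun :: addR :: subR]]
8. [C=x | E={u↦1, x↦0} | S={0↦-1, 1↦-3} | K=[addR :: subR]]
9. [C=(5 - 1) | E=∅ | S={0↦-1, 1↦-3} | K=[addL(-1) :: subR]]
10. [C=5 | E=∅ | S={0↦-1, 1↦-3} | K=[subR :: addL(-1) :: subR]]
11. [C=1 | E=∅ | S={0↦-1, 1↦-3} | K=[subL(5) :: addL(-1) :: subR]]
12. [C=((2 + -4) - (let x = 6 in x)) | E=∅ | S={0↦-1, 1↦-3} | K=[subL(3)]]
13. [C=(2 + -4) | E=∅ | S={0↦-1, 1↦-3} | K=[subR :: subL(3)]]
14. [C=2 | E=∅ | S={0↦-1, 1↦-3} | K=[addR :: subR :: subL(3)]]
15. [C=-4 | E=∅ | S={0↦-1, 1↦-3} | K=[addL(2) :: subR :: subL(3)]]
16. [C=(let x = 6 in x) | E=∅ | S={0↦-1, 1↦-3} | K=[subL(-2) :: subL(3)]]
17. [C=6 | E=∅ | S={0↦-1, 1↦-3} | K=[let x :: subL(-2) :: subL(3)]]
18. [C=x | E={x↦2} | S={0↦-1, 1↦-3, 2↦6} | K=[subL(-2) :: subL(3)]]
→ final value 11

Answer: 11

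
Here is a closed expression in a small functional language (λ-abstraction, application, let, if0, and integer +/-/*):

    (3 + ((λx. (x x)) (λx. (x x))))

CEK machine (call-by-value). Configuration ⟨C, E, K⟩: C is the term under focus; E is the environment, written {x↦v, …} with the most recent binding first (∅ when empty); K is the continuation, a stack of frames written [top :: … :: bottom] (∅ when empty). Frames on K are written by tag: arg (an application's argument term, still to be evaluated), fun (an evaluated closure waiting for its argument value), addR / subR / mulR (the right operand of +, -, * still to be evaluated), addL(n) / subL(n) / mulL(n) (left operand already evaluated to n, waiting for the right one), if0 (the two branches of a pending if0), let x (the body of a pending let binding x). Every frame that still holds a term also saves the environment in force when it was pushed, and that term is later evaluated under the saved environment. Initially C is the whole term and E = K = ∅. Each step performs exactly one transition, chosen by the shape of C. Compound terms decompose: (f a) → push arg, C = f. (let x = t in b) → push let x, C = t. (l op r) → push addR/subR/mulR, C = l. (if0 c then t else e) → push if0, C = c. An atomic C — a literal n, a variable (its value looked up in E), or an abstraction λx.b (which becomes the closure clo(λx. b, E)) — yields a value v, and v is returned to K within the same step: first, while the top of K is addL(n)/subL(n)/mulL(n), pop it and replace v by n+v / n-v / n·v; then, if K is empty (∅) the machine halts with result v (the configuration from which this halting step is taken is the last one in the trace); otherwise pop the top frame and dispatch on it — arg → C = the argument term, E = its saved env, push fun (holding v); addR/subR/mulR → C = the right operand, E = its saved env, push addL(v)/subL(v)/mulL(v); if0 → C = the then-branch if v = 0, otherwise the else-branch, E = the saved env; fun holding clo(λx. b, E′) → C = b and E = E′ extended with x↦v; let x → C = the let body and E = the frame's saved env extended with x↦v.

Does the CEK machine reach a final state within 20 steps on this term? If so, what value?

0. ⟨C=(3 + ((λx. (x x)) (λx. (x x)))); E=∅; K=∅⟩
1. ⟨C=3; E=∅; K=[addR]⟩
2. ⟨C=((λx. (x x)) (λx. (x x))); E=∅; K=[addL(3)]⟩
3. ⟨C=(λx. (x x)); E=∅; K=[arg :: addL(3)]⟩
4. ⟨C=(λx. (x x)); E=∅; K=[fun :: addL(3)]⟩
5. ⟨C=(x x); E={x↦clo(λx. (x x), ∅)}; K=[addL(3)]⟩
6. ⟨C=x; E={x↦clo(λx. (x x), ∅)}; K=[arg :: addL(3)]⟩
7. ⟨C=x; E={x↦clo(λx. (x x), ∅)}; K=[fun :: addL(3)]⟩
… configuration repeats with period 3 (steps 5–7 recur indefinitely) …

Answer: DIVERGES (no final state within 20 steps)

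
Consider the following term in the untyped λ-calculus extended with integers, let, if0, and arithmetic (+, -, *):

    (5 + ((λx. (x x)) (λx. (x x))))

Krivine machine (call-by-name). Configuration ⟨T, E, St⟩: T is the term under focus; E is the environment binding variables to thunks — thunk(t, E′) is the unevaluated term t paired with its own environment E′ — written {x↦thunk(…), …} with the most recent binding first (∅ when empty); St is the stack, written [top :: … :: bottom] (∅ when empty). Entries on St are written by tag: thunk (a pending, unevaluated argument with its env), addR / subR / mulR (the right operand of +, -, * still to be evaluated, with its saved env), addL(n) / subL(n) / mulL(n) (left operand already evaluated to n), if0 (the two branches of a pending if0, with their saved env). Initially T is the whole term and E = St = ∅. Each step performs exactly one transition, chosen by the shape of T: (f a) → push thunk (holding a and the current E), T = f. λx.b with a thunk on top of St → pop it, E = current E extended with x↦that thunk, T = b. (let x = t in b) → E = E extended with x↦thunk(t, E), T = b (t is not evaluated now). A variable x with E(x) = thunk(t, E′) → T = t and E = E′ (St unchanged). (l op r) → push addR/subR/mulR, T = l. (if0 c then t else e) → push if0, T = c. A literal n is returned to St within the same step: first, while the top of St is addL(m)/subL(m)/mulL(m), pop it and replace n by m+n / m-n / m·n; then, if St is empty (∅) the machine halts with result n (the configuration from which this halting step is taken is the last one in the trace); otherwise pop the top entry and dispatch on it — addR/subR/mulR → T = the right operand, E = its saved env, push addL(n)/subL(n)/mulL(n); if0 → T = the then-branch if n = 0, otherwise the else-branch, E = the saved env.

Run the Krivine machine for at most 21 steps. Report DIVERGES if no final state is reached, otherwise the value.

Answer: DIVERGES (no final state within 21 steps)

Derivation:
[0] <T=(5 + ((λx. (x x)) (λx. (x x)))), E=∅, St=∅>
[1] <T=5, E=∅, St=[addR]>
[2] <T=((λx. (x x)) (λx. (x x))), E=∅, St=[addL(5)]>
[3] <T=(λx. (x x)), E=∅, St=[thunk :: addL(5)]>
[4] <T=(x x), E={x↦thunk((λx. (x x)), ∅)}, St=[addL(5)]>
[5] <T=x, E={x↦thunk((λx. (x x)), ∅)}, St=[thunk :: addL(5)]>
[6] <T=(λx. (x x)), E=∅, St=[thunk :: addL(5)]>
[7] <T=(x x), E={x↦thunk(x, {x↦thunk((λx. (x x)), ∅)})}, St=[addL(5)]>
[8] <T=x, E={x↦thunk(x, {x↦thunk((λx. (x x)), ∅)})}, St=[thunk :: addL(5)]>
[9] <T=x, E={x↦thunk((λx. (x x)), ∅)}, St=[thunk :: addL(5)]>
[10] <T=(λx. (x x)), E=∅, St=[thunk :: addL(5)]>
[11] <T=(x x), E={x↦thunk(x, {x↦thunk(x, {x↦thunk((λx. (x x)), ∅)})})}, St=[addL(5)]>
[12] <T=x, E={x↦thunk(x, {x↦thunk(x, {x↦thunk((λx. (x x)), ∅)})})}, St=[thunk :: addL(5)]>
[13] <T=x, E={x↦thunk(x, {x↦thunk((λx. (x x)), ∅)})}, St=[thunk :: addL(5)]>
[14] <T=x, E={x↦thunk((λx. (x x)), ∅)}, St=[thunk :: addL(5)]>
[15] <T=(λx. (x x)), E=∅, St=[thunk :: addL(5)]>
[16] <T=(x x), E={x↦thunk(x, {x↦thunk(x, {x↦thunk(x, {x↦thunk((λx. (x x)), ∅)})})})}, St=[addL(5)]>
[17] <T=x, E={x↦thunk(x, {x↦thunk(x, {x↦thunk(x, {x↦thunk((λx. (x x)), ∅)})})})}, St=[thunk :: addL(5)]>
[18] <T=x, E={x↦thunk(x, {x↦thunk(x, {x↦thunk((λx. (x x)), ∅)})})}, St=[thunk :: addL(5)]>
[19] <T=x, E={x↦thunk(x, {x↦thunk((λx. (x x)), ∅)})}, St=[thunk :: addL(5)]>
[20] <T=x, E={x↦thunk((λx. (x x)), ∅)}, St=[thunk :: addL(5)]>
[21] <T=(λx. (x x)), E=∅, St=[thunk :: addL(5)]>
→ 21 transitions taken and the configuration is still not final: no result within 21 steps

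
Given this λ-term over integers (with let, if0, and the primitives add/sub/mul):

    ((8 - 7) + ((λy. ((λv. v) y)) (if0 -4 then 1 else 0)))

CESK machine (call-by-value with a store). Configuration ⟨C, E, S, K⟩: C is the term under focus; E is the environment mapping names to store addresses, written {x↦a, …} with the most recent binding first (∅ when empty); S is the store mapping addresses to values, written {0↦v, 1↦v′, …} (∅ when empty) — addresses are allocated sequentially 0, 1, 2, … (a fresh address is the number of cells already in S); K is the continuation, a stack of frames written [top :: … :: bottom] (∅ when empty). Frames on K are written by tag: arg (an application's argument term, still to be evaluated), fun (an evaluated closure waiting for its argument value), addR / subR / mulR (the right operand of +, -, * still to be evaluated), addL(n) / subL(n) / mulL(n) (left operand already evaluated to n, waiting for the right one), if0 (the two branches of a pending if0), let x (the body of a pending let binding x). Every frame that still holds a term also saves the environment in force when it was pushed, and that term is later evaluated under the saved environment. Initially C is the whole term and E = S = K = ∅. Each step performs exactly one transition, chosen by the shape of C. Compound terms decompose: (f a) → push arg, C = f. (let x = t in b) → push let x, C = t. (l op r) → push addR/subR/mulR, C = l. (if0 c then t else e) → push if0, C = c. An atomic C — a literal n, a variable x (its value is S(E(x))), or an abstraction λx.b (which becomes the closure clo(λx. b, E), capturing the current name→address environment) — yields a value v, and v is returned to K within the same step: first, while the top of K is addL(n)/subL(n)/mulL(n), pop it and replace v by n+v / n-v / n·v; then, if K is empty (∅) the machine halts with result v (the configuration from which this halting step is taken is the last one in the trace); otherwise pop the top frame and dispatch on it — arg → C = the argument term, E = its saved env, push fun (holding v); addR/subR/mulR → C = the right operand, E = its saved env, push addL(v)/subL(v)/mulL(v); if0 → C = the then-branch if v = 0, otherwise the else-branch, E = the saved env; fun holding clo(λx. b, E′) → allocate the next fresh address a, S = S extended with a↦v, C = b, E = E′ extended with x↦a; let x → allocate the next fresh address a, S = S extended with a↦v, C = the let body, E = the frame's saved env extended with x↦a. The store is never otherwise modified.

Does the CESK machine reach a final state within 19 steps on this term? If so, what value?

Answer: 1

Execution trace:
step 0: <C=((8 - 7) + ((λy. ((λv. v) y)) (if0 -4 then 1 else 0))), E=∅, S=∅, K=∅>
step 1: <C=(8 - 7), E=∅, S=∅, K=[addR]>
step 2: <C=8, E=∅, S=∅, K=[subR :: addR]>
step 3: <C=7, E=∅, S=∅, K=[subL(8) :: addR]>
step 4: <C=((λy. ((λv. v) y)) (if0 -4 then 1 else 0)), E=∅, S=∅, K=[addL(1)]>
step 5: <C=(λy. ((λv. v) y)), E=∅, S=∅, K=[arg :: addL(1)]>
step 6: <C=(if0 -4 then 1 else 0), E=∅, S=∅, K=[fun :: addL(1)]>
step 7: <C=-4, E=∅, S=∅, K=[if0 :: fun :: addL(1)]>
step 8: <C=0, E=∅, S=∅, K=[fun :: addL(1)]>
step 9: <C=((λv. v) y), E={y↦0}, S={0↦0}, K=[addL(1)]>
step 10: <C=(λv. v), E={y↦0}, S={0↦0}, K=[arg :: addL(1)]>
step 11: <C=y, E={y↦0}, S={0↦0}, K=[fun :: addL(1)]>
step 12: <C=v, E={v↦1, y↦0}, S={0↦0, 1↦0}, K=[addL(1)]>
→ final value 1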